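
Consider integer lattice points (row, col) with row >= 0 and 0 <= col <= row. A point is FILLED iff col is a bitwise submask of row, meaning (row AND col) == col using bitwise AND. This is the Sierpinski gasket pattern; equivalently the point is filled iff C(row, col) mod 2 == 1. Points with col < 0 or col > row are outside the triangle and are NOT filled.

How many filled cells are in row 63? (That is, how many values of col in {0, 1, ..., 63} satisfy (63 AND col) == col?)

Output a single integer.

Answer: 64

Derivation:
63 in binary = 111111
popcount(63) = number of 1-bits in 111111 = 6
A col c satisfies (63 AND c) == c iff every set bit of c is also set in 63; each of the 6 set bits of 63 can independently be on or off in c.
count = 2^6 = 64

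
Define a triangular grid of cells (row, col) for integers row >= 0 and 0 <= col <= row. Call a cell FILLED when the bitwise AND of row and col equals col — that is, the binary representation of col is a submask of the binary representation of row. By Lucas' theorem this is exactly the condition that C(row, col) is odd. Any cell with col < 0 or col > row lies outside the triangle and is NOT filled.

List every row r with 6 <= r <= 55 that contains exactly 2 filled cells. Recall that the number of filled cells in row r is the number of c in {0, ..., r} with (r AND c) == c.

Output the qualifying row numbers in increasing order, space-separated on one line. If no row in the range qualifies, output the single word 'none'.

Row r has 2^popcount(r) filled cells, so we need popcount(r) = log2(2) = 1.
Scan r = 6..55 and keep those with exactly 1 one-bits:
r=6=110 popcount=2 -> skip
r=7=111 popcount=3 -> skip
r=8=1000 popcount=1 -> KEEP
r=9=1001 popcount=2 -> skip
r=10=1010 popcount=2 -> skip
r=11=1011 popcount=3 -> skip
r=12=1100 popcount=2 -> skip
r=13=1101 popcount=3 -> skip
r=14=1110 popcount=3 -> skip
r=15=1111 popcount=4 -> skip
r=16=10000 popcount=1 -> KEEP
r=17=10001 popcount=2 -> skip
r=18=10010 popcount=2 -> skip
r=19=10011 popcount=3 -> skip
r=20=10100 popcount=2 -> skip
r=21=10101 popcount=3 -> skip
r=22=10110 popcount=3 -> skip
r=23=10111 popcount=4 -> skip
r=24=11000 popcount=2 -> skip
r=25=11001 popcount=3 -> skip
r=26=11010 popcount=3 -> skip
r=27=11011 popcount=4 -> skip
r=28=11100 popcount=3 -> skip
r=29=11101 popcount=4 -> skip
r=30=11110 popcount=4 -> skip
r=31=11111 popcount=5 -> skip
r=32=100000 popcount=1 -> KEEP
r=33=100001 popcount=2 -> skip
r=34=100010 popcount=2 -> skip
r=35=100011 popcount=3 -> skip
r=36=100100 popcount=2 -> skip
r=37=100101 popcount=3 -> skip
r=38=100110 popcount=3 -> skip
r=39=100111 popcount=4 -> skip
r=40=101000 popcount=2 -> skip
r=41=101001 popcount=3 -> skip
r=42=101010 popcount=3 -> skip
r=43=101011 popcount=4 -> skip
r=44=101100 popcount=3 -> skip
r=45=101101 popcount=4 -> skip
r=46=101110 popcount=4 -> skip
r=47=101111 popcount=5 -> skip
r=48=110000 popcount=2 -> skip
r=49=110001 popcount=3 -> skip
r=50=110010 popcount=3 -> skip
r=51=110011 popcount=4 -> skip
r=52=110100 popcount=3 -> skip
r=53=110101 popcount=4 -> skip
r=54=110110 popcount=4 -> skip
r=55=110111 popcount=5 -> skip
Kept rows: 8 16 32

Answer: 8 16 32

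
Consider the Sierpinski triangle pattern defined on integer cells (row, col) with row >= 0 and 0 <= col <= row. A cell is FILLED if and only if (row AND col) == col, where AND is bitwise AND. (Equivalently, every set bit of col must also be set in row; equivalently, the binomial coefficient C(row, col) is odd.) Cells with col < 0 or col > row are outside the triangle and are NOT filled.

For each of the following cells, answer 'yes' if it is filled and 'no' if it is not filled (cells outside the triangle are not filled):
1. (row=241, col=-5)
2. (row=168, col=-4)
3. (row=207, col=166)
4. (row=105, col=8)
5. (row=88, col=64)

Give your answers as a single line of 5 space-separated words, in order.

(241,-5): col outside [0, 241] -> not filled
(168,-4): col outside [0, 168] -> not filled
(207,166): row=0b11001111, col=0b10100110, row AND col = 0b10000110 = 134; 134 != 166 -> empty
(105,8): row=0b1101001, col=0b1000, row AND col = 0b1000 = 8; 8 == 8 -> filled
(88,64): row=0b1011000, col=0b1000000, row AND col = 0b1000000 = 64; 64 == 64 -> filled

Answer: no no no yes yes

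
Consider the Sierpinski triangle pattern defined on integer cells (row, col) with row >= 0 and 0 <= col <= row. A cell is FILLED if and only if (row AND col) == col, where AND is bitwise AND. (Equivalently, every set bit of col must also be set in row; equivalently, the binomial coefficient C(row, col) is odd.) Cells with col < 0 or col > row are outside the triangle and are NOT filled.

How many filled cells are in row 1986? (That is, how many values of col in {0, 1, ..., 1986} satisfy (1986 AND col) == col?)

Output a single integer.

1986 in binary = 11111000010
popcount(1986) = number of 1-bits in 11111000010 = 6
A col c satisfies (1986 AND c) == c iff every set bit of c is also set in 1986; each of the 6 set bits of 1986 can independently be on or off in c.
count = 2^6 = 64

Answer: 64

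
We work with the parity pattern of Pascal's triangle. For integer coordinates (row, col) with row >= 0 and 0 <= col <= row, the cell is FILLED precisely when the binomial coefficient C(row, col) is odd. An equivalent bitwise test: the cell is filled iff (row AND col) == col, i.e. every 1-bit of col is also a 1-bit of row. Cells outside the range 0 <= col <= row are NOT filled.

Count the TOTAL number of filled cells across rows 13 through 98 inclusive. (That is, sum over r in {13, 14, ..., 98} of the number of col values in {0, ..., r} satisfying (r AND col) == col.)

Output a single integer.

Answer: 1186

Derivation:
r13=1101 pc3: +8 =8
r14=1110 pc3: +8 =16
r15=1111 pc4: +16 =32
r16=10000 pc1: +2 =34
r17=10001 pc2: +4 =38
r18=10010 pc2: +4 =42
r19=10011 pc3: +8 =50
r20=10100 pc2: +4 =54
r21=10101 pc3: +8 =62
r22=10110 pc3: +8 =70
r23=10111 pc4: +16 =86
r24=11000 pc2: +4 =90
r25=11001 pc3: +8 =98
r26=11010 pc3: +8 =106
r27=11011 pc4: +16 =122
r28=11100 pc3: +8 =130
r29=11101 pc4: +16 =146
r30=11110 pc4: +16 =162
r31=11111 pc5: +32 =194
r32=100000 pc1: +2 =196
r33=100001 pc2: +4 =200
r34=100010 pc2: +4 =204
r35=100011 pc3: +8 =212
r36=100100 pc2: +4 =216
r37=100101 pc3: +8 =224
r38=100110 pc3: +8 =232
r39=100111 pc4: +16 =248
r40=101000 pc2: +4 =252
r41=101001 pc3: +8 =260
r42=101010 pc3: +8 =268
r43=101011 pc4: +16 =284
r44=101100 pc3: +8 =292
r45=101101 pc4: +16 =308
r46=101110 pc4: +16 =324
r47=101111 pc5: +32 =356
r48=110000 pc2: +4 =360
r49=110001 pc3: +8 =368
r50=110010 pc3: +8 =376
r51=110011 pc4: +16 =392
r52=110100 pc3: +8 =400
r53=110101 pc4: +16 =416
r54=110110 pc4: +16 =432
r55=110111 pc5: +32 =464
r56=111000 pc3: +8 =472
r57=111001 pc4: +16 =488
r58=111010 pc4: +16 =504
r59=111011 pc5: +32 =536
r60=111100 pc4: +16 =552
r61=111101 pc5: +32 =584
r62=111110 pc5: +32 =616
r63=111111 pc6: +64 =680
r64=1000000 pc1: +2 =682
r65=1000001 pc2: +4 =686
r66=1000010 pc2: +4 =690
r67=1000011 pc3: +8 =698
r68=1000100 pc2: +4 =702
r69=1000101 pc3: +8 =710
r70=1000110 pc3: +8 =718
r71=1000111 pc4: +16 =734
r72=1001000 pc2: +4 =738
r73=1001001 pc3: +8 =746
r74=1001010 pc3: +8 =754
r75=1001011 pc4: +16 =770
r76=1001100 pc3: +8 =778
r77=1001101 pc4: +16 =794
r78=1001110 pc4: +16 =810
r79=1001111 pc5: +32 =842
r80=1010000 pc2: +4 =846
r81=1010001 pc3: +8 =854
r82=1010010 pc3: +8 =862
r83=1010011 pc4: +16 =878
r84=1010100 pc3: +8 =886
r85=1010101 pc4: +16 =902
r86=1010110 pc4: +16 =918
r87=1010111 pc5: +32 =950
r88=1011000 pc3: +8 =958
r89=1011001 pc4: +16 =974
r90=1011010 pc4: +16 =990
r91=1011011 pc5: +32 =1022
r92=1011100 pc4: +16 =1038
r93=1011101 pc5: +32 =1070
r94=1011110 pc5: +32 =1102
r95=1011111 pc6: +64 =1166
r96=1100000 pc2: +4 =1170
r97=1100001 pc3: +8 =1178
r98=1100010 pc3: +8 =1186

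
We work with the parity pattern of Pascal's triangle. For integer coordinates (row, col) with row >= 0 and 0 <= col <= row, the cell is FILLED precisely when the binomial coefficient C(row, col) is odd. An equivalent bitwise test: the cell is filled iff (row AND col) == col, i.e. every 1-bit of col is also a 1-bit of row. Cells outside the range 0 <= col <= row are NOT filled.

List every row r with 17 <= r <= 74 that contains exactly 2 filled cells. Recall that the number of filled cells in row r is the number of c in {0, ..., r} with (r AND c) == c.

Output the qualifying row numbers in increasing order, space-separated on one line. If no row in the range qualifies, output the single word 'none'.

Answer: 32 64

Derivation:
Row r has 2^popcount(r) filled cells, so we need popcount(r) = log2(2) = 1.
Scan r = 17..74 and keep those with exactly 1 one-bits:
r=17=10001 popcount=2 -> skip
r=18=10010 popcount=2 -> skip
r=19=10011 popcount=3 -> skip
r=20=10100 popcount=2 -> skip
r=21=10101 popcount=3 -> skip
r=22=10110 popcount=3 -> skip
r=23=10111 popcount=4 -> skip
r=24=11000 popcount=2 -> skip
r=25=11001 popcount=3 -> skip
r=26=11010 popcount=3 -> skip
r=27=11011 popcount=4 -> skip
r=28=11100 popcount=3 -> skip
r=29=11101 popcount=4 -> skip
r=30=11110 popcount=4 -> skip
r=31=11111 popcount=5 -> skip
r=32=100000 popcount=1 -> KEEP
r=33=100001 popcount=2 -> skip
r=34=100010 popcount=2 -> skip
r=35=100011 popcount=3 -> skip
r=36=100100 popcount=2 -> skip
r=37=100101 popcount=3 -> skip
r=38=100110 popcount=3 -> skip
r=39=100111 popcount=4 -> skip
r=40=101000 popcount=2 -> skip
r=41=101001 popcount=3 -> skip
r=42=101010 popcount=3 -> skip
r=43=101011 popcount=4 -> skip
r=44=101100 popcount=3 -> skip
r=45=101101 popcount=4 -> skip
r=46=101110 popcount=4 -> skip
r=47=101111 popcount=5 -> skip
r=48=110000 popcount=2 -> skip
r=49=110001 popcount=3 -> skip
r=50=110010 popcount=3 -> skip
r=51=110011 popcount=4 -> skip
r=52=110100 popcount=3 -> skip
r=53=110101 popcount=4 -> skip
r=54=110110 popcount=4 -> skip
r=55=110111 popcount=5 -> skip
r=56=111000 popcount=3 -> skip
r=57=111001 popcount=4 -> skip
r=58=111010 popcount=4 -> skip
r=59=111011 popcount=5 -> skip
r=60=111100 popcount=4 -> skip
r=61=111101 popcount=5 -> skip
r=62=111110 popcount=5 -> skip
r=63=111111 popcount=6 -> skip
r=64=1000000 popcount=1 -> KEEP
r=65=1000001 popcount=2 -> skip
r=66=1000010 popcount=2 -> skip
r=67=1000011 popcount=3 -> skip
r=68=1000100 popcount=2 -> skip
r=69=1000101 popcount=3 -> skip
r=70=1000110 popcount=3 -> skip
r=71=1000111 popcount=4 -> skip
r=72=1001000 popcount=2 -> skip
r=73=1001001 popcount=3 -> skip
r=74=1001010 popcount=3 -> skip
Kept rows: 32 64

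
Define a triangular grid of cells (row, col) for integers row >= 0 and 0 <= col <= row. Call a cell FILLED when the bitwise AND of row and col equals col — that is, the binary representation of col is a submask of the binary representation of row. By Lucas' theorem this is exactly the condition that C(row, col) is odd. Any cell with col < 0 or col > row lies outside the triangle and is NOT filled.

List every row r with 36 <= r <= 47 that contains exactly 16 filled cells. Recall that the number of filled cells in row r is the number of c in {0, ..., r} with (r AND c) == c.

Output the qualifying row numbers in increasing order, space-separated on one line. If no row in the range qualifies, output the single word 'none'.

Row r has 2^popcount(r) filled cells, so we need popcount(r) = log2(16) = 4.
Scan r = 36..47 and keep those with exactly 4 one-bits:
r=36=100100 popcount=2 -> skip
r=37=100101 popcount=3 -> skip
r=38=100110 popcount=3 -> skip
r=39=100111 popcount=4 -> KEEP
r=40=101000 popcount=2 -> skip
r=41=101001 popcount=3 -> skip
r=42=101010 popcount=3 -> skip
r=43=101011 popcount=4 -> KEEP
r=44=101100 popcount=3 -> skip
r=45=101101 popcount=4 -> KEEP
r=46=101110 popcount=4 -> KEEP
r=47=101111 popcount=5 -> skip
Kept rows: 39 43 45 46

Answer: 39 43 45 46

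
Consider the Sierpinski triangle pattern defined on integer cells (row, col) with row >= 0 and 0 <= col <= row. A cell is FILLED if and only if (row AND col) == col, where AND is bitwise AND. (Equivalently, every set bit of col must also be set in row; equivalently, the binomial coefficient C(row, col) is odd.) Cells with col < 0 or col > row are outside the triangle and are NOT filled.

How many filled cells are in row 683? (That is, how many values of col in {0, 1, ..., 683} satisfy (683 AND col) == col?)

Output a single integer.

Answer: 64

Derivation:
683 in binary = 1010101011
popcount(683) = number of 1-bits in 1010101011 = 6
A col c satisfies (683 AND c) == c iff every set bit of c is also set in 683; each of the 6 set bits of 683 can independently be on or off in c.
count = 2^6 = 64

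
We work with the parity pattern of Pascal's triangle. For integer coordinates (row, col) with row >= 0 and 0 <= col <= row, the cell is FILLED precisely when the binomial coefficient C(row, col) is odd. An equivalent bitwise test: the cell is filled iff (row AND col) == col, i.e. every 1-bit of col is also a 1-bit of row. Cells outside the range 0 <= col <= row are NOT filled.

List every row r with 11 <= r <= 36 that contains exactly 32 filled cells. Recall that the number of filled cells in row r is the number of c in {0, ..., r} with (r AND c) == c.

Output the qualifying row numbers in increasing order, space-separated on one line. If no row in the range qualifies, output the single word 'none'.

Row r has 2^popcount(r) filled cells, so we need popcount(r) = log2(32) = 5.
Scan r = 11..36 and keep those with exactly 5 one-bits:
r=11=1011 popcount=3 -> skip
r=12=1100 popcount=2 -> skip
r=13=1101 popcount=3 -> skip
r=14=1110 popcount=3 -> skip
r=15=1111 popcount=4 -> skip
r=16=10000 popcount=1 -> skip
r=17=10001 popcount=2 -> skip
r=18=10010 popcount=2 -> skip
r=19=10011 popcount=3 -> skip
r=20=10100 popcount=2 -> skip
r=21=10101 popcount=3 -> skip
r=22=10110 popcount=3 -> skip
r=23=10111 popcount=4 -> skip
r=24=11000 popcount=2 -> skip
r=25=11001 popcount=3 -> skip
r=26=11010 popcount=3 -> skip
r=27=11011 popcount=4 -> skip
r=28=11100 popcount=3 -> skip
r=29=11101 popcount=4 -> skip
r=30=11110 popcount=4 -> skip
r=31=11111 popcount=5 -> KEEP
r=32=100000 popcount=1 -> skip
r=33=100001 popcount=2 -> skip
r=34=100010 popcount=2 -> skip
r=35=100011 popcount=3 -> skip
r=36=100100 popcount=2 -> skip
Kept rows: 31

Answer: 31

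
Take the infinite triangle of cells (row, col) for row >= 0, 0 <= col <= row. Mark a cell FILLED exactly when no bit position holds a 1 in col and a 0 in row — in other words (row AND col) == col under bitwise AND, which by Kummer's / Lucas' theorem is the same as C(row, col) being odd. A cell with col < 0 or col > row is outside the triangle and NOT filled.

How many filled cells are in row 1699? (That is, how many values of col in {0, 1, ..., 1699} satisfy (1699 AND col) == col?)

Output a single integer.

Answer: 64

Derivation:
1699 in binary = 11010100011
popcount(1699) = number of 1-bits in 11010100011 = 6
A col c satisfies (1699 AND c) == c iff every set bit of c is also set in 1699; each of the 6 set bits of 1699 can independently be on or off in c.
count = 2^6 = 64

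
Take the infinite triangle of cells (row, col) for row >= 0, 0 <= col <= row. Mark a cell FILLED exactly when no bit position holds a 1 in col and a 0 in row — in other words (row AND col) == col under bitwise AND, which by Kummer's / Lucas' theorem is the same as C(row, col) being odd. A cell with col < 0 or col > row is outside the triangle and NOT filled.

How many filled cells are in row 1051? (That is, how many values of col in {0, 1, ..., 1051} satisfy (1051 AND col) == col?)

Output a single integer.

Answer: 32

Derivation:
1051 in binary = 10000011011
popcount(1051) = number of 1-bits in 10000011011 = 5
A col c satisfies (1051 AND c) == c iff every set bit of c is also set in 1051; each of the 5 set bits of 1051 can independently be on or off in c.
count = 2^5 = 32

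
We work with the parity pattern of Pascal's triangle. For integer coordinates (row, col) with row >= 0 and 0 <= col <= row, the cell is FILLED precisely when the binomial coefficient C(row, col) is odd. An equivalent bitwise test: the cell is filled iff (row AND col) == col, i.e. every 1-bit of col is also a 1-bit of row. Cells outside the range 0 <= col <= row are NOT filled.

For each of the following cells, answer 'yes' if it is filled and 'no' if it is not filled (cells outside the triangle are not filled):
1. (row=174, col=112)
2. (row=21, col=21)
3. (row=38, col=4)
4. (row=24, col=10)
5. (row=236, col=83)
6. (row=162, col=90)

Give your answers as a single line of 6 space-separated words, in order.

(174,112): row=0b10101110, col=0b1110000, row AND col = 0b100000 = 32; 32 != 112 -> empty
(21,21): row=0b10101, col=0b10101, row AND col = 0b10101 = 21; 21 == 21 -> filled
(38,4): row=0b100110, col=0b100, row AND col = 0b100 = 4; 4 == 4 -> filled
(24,10): row=0b11000, col=0b1010, row AND col = 0b1000 = 8; 8 != 10 -> empty
(236,83): row=0b11101100, col=0b1010011, row AND col = 0b1000000 = 64; 64 != 83 -> empty
(162,90): row=0b10100010, col=0b1011010, row AND col = 0b10 = 2; 2 != 90 -> empty

Answer: no yes yes no no no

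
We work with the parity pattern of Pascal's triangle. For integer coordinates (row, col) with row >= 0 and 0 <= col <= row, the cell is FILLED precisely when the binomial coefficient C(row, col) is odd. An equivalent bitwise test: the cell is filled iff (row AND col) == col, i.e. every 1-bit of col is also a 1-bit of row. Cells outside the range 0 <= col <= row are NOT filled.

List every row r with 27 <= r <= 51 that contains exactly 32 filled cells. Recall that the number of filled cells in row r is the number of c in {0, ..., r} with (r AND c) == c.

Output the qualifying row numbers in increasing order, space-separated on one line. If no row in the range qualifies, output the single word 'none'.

Row r has 2^popcount(r) filled cells, so we need popcount(r) = log2(32) = 5.
Scan r = 27..51 and keep those with exactly 5 one-bits:
r=27=11011 popcount=4 -> skip
r=28=11100 popcount=3 -> skip
r=29=11101 popcount=4 -> skip
r=30=11110 popcount=4 -> skip
r=31=11111 popcount=5 -> KEEP
r=32=100000 popcount=1 -> skip
r=33=100001 popcount=2 -> skip
r=34=100010 popcount=2 -> skip
r=35=100011 popcount=3 -> skip
r=36=100100 popcount=2 -> skip
r=37=100101 popcount=3 -> skip
r=38=100110 popcount=3 -> skip
r=39=100111 popcount=4 -> skip
r=40=101000 popcount=2 -> skip
r=41=101001 popcount=3 -> skip
r=42=101010 popcount=3 -> skip
r=43=101011 popcount=4 -> skip
r=44=101100 popcount=3 -> skip
r=45=101101 popcount=4 -> skip
r=46=101110 popcount=4 -> skip
r=47=101111 popcount=5 -> KEEP
r=48=110000 popcount=2 -> skip
r=49=110001 popcount=3 -> skip
r=50=110010 popcount=3 -> skip
r=51=110011 popcount=4 -> skip
Kept rows: 31 47

Answer: 31 47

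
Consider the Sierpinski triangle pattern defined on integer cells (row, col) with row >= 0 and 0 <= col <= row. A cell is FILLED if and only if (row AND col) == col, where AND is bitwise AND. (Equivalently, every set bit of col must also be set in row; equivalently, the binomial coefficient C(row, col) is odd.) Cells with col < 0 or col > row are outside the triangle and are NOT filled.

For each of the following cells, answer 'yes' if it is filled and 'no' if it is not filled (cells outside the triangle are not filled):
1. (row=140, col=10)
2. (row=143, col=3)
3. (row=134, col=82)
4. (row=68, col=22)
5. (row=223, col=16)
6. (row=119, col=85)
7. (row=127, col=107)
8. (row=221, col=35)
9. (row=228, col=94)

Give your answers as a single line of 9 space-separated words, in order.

Answer: no yes no no yes yes yes no no

Derivation:
(140,10): row=0b10001100, col=0b1010, row AND col = 0b1000 = 8; 8 != 10 -> empty
(143,3): row=0b10001111, col=0b11, row AND col = 0b11 = 3; 3 == 3 -> filled
(134,82): row=0b10000110, col=0b1010010, row AND col = 0b10 = 2; 2 != 82 -> empty
(68,22): row=0b1000100, col=0b10110, row AND col = 0b100 = 4; 4 != 22 -> empty
(223,16): row=0b11011111, col=0b10000, row AND col = 0b10000 = 16; 16 == 16 -> filled
(119,85): row=0b1110111, col=0b1010101, row AND col = 0b1010101 = 85; 85 == 85 -> filled
(127,107): row=0b1111111, col=0b1101011, row AND col = 0b1101011 = 107; 107 == 107 -> filled
(221,35): row=0b11011101, col=0b100011, row AND col = 0b1 = 1; 1 != 35 -> empty
(228,94): row=0b11100100, col=0b1011110, row AND col = 0b1000100 = 68; 68 != 94 -> empty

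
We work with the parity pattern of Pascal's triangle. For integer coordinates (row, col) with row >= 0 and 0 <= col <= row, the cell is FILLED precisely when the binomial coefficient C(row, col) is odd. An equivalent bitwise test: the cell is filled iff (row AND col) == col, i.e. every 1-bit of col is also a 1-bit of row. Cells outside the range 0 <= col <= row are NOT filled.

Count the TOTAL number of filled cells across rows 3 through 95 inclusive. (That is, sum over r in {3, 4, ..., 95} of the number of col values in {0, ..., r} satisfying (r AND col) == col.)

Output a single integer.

r3=11 pc2: +4 =4
r4=100 pc1: +2 =6
r5=101 pc2: +4 =10
r6=110 pc2: +4 =14
r7=111 pc3: +8 =22
r8=1000 pc1: +2 =24
r9=1001 pc2: +4 =28
r10=1010 pc2: +4 =32
r11=1011 pc3: +8 =40
r12=1100 pc2: +4 =44
r13=1101 pc3: +8 =52
r14=1110 pc3: +8 =60
r15=1111 pc4: +16 =76
r16=10000 pc1: +2 =78
r17=10001 pc2: +4 =82
r18=10010 pc2: +4 =86
r19=10011 pc3: +8 =94
r20=10100 pc2: +4 =98
r21=10101 pc3: +8 =106
r22=10110 pc3: +8 =114
r23=10111 pc4: +16 =130
r24=11000 pc2: +4 =134
r25=11001 pc3: +8 =142
r26=11010 pc3: +8 =150
r27=11011 pc4: +16 =166
r28=11100 pc3: +8 =174
r29=11101 pc4: +16 =190
r30=11110 pc4: +16 =206
r31=11111 pc5: +32 =238
r32=100000 pc1: +2 =240
r33=100001 pc2: +4 =244
r34=100010 pc2: +4 =248
r35=100011 pc3: +8 =256
r36=100100 pc2: +4 =260
r37=100101 pc3: +8 =268
r38=100110 pc3: +8 =276
r39=100111 pc4: +16 =292
r40=101000 pc2: +4 =296
r41=101001 pc3: +8 =304
r42=101010 pc3: +8 =312
r43=101011 pc4: +16 =328
r44=101100 pc3: +8 =336
r45=101101 pc4: +16 =352
r46=101110 pc4: +16 =368
r47=101111 pc5: +32 =400
r48=110000 pc2: +4 =404
r49=110001 pc3: +8 =412
r50=110010 pc3: +8 =420
r51=110011 pc4: +16 =436
r52=110100 pc3: +8 =444
r53=110101 pc4: +16 =460
r54=110110 pc4: +16 =476
r55=110111 pc5: +32 =508
r56=111000 pc3: +8 =516
r57=111001 pc4: +16 =532
r58=111010 pc4: +16 =548
r59=111011 pc5: +32 =580
r60=111100 pc4: +16 =596
r61=111101 pc5: +32 =628
r62=111110 pc5: +32 =660
r63=111111 pc6: +64 =724
r64=1000000 pc1: +2 =726
r65=1000001 pc2: +4 =730
r66=1000010 pc2: +4 =734
r67=1000011 pc3: +8 =742
r68=1000100 pc2: +4 =746
r69=1000101 pc3: +8 =754
r70=1000110 pc3: +8 =762
r71=1000111 pc4: +16 =778
r72=1001000 pc2: +4 =782
r73=1001001 pc3: +8 =790
r74=1001010 pc3: +8 =798
r75=1001011 pc4: +16 =814
r76=1001100 pc3: +8 =822
r77=1001101 pc4: +16 =838
r78=1001110 pc4: +16 =854
r79=1001111 pc5: +32 =886
r80=1010000 pc2: +4 =890
r81=1010001 pc3: +8 =898
r82=1010010 pc3: +8 =906
r83=1010011 pc4: +16 =922
r84=1010100 pc3: +8 =930
r85=1010101 pc4: +16 =946
r86=1010110 pc4: +16 =962
r87=1010111 pc5: +32 =994
r88=1011000 pc3: +8 =1002
r89=1011001 pc4: +16 =1018
r90=1011010 pc4: +16 =1034
r91=1011011 pc5: +32 =1066
r92=1011100 pc4: +16 =1082
r93=1011101 pc5: +32 =1114
r94=1011110 pc5: +32 =1146
r95=1011111 pc6: +64 =1210

Answer: 1210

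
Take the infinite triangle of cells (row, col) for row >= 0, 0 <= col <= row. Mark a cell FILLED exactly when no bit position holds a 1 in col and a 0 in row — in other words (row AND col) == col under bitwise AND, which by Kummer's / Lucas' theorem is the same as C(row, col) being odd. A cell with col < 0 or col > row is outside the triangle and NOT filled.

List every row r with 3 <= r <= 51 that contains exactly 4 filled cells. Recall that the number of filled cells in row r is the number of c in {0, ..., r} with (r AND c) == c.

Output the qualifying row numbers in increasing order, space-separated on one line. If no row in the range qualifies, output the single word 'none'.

Answer: 3 5 6 9 10 12 17 18 20 24 33 34 36 40 48

Derivation:
Row r has 2^popcount(r) filled cells, so we need popcount(r) = log2(4) = 2.
Scan r = 3..51 and keep those with exactly 2 one-bits:
r=3=11 popcount=2 -> KEEP
r=4=100 popcount=1 -> skip
r=5=101 popcount=2 -> KEEP
r=6=110 popcount=2 -> KEEP
r=7=111 popcount=3 -> skip
r=8=1000 popcount=1 -> skip
r=9=1001 popcount=2 -> KEEP
r=10=1010 popcount=2 -> KEEP
r=11=1011 popcount=3 -> skip
r=12=1100 popcount=2 -> KEEP
r=13=1101 popcount=3 -> skip
r=14=1110 popcount=3 -> skip
r=15=1111 popcount=4 -> skip
r=16=10000 popcount=1 -> skip
r=17=10001 popcount=2 -> KEEP
r=18=10010 popcount=2 -> KEEP
r=19=10011 popcount=3 -> skip
r=20=10100 popcount=2 -> KEEP
r=21=10101 popcount=3 -> skip
r=22=10110 popcount=3 -> skip
r=23=10111 popcount=4 -> skip
r=24=11000 popcount=2 -> KEEP
r=25=11001 popcount=3 -> skip
r=26=11010 popcount=3 -> skip
r=27=11011 popcount=4 -> skip
r=28=11100 popcount=3 -> skip
r=29=11101 popcount=4 -> skip
r=30=11110 popcount=4 -> skip
r=31=11111 popcount=5 -> skip
r=32=100000 popcount=1 -> skip
r=33=100001 popcount=2 -> KEEP
r=34=100010 popcount=2 -> KEEP
r=35=100011 popcount=3 -> skip
r=36=100100 popcount=2 -> KEEP
r=37=100101 popcount=3 -> skip
r=38=100110 popcount=3 -> skip
r=39=100111 popcount=4 -> skip
r=40=101000 popcount=2 -> KEEP
r=41=101001 popcount=3 -> skip
r=42=101010 popcount=3 -> skip
r=43=101011 popcount=4 -> skip
r=44=101100 popcount=3 -> skip
r=45=101101 popcount=4 -> skip
r=46=101110 popcount=4 -> skip
r=47=101111 popcount=5 -> skip
r=48=110000 popcount=2 -> KEEP
r=49=110001 popcount=3 -> skip
r=50=110010 popcount=3 -> skip
r=51=110011 popcount=4 -> skip
Kept rows: 3 5 6 9 10 12 17 18 20 24 33 34 36 40 48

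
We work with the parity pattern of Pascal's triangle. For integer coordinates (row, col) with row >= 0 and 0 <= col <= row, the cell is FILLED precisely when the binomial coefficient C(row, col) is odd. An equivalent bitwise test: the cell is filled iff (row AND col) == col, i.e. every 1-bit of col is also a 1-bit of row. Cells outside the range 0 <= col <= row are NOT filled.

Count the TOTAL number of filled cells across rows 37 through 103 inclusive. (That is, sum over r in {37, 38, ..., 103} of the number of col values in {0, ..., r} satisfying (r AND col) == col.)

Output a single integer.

r37=100101 pc3: +8 =8
r38=100110 pc3: +8 =16
r39=100111 pc4: +16 =32
r40=101000 pc2: +4 =36
r41=101001 pc3: +8 =44
r42=101010 pc3: +8 =52
r43=101011 pc4: +16 =68
r44=101100 pc3: +8 =76
r45=101101 pc4: +16 =92
r46=101110 pc4: +16 =108
r47=101111 pc5: +32 =140
r48=110000 pc2: +4 =144
r49=110001 pc3: +8 =152
r50=110010 pc3: +8 =160
r51=110011 pc4: +16 =176
r52=110100 pc3: +8 =184
r53=110101 pc4: +16 =200
r54=110110 pc4: +16 =216
r55=110111 pc5: +32 =248
r56=111000 pc3: +8 =256
r57=111001 pc4: +16 =272
r58=111010 pc4: +16 =288
r59=111011 pc5: +32 =320
r60=111100 pc4: +16 =336
r61=111101 pc5: +32 =368
r62=111110 pc5: +32 =400
r63=111111 pc6: +64 =464
r64=1000000 pc1: +2 =466
r65=1000001 pc2: +4 =470
r66=1000010 pc2: +4 =474
r67=1000011 pc3: +8 =482
r68=1000100 pc2: +4 =486
r69=1000101 pc3: +8 =494
r70=1000110 pc3: +8 =502
r71=1000111 pc4: +16 =518
r72=1001000 pc2: +4 =522
r73=1001001 pc3: +8 =530
r74=1001010 pc3: +8 =538
r75=1001011 pc4: +16 =554
r76=1001100 pc3: +8 =562
r77=1001101 pc4: +16 =578
r78=1001110 pc4: +16 =594
r79=1001111 pc5: +32 =626
r80=1010000 pc2: +4 =630
r81=1010001 pc3: +8 =638
r82=1010010 pc3: +8 =646
r83=1010011 pc4: +16 =662
r84=1010100 pc3: +8 =670
r85=1010101 pc4: +16 =686
r86=1010110 pc4: +16 =702
r87=1010111 pc5: +32 =734
r88=1011000 pc3: +8 =742
r89=1011001 pc4: +16 =758
r90=1011010 pc4: +16 =774
r91=1011011 pc5: +32 =806
r92=1011100 pc4: +16 =822
r93=1011101 pc5: +32 =854
r94=1011110 pc5: +32 =886
r95=1011111 pc6: +64 =950
r96=1100000 pc2: +4 =954
r97=1100001 pc3: +8 =962
r98=1100010 pc3: +8 =970
r99=1100011 pc4: +16 =986
r100=1100100 pc3: +8 =994
r101=1100101 pc4: +16 =1010
r102=1100110 pc4: +16 =1026
r103=1100111 pc5: +32 =1058

Answer: 1058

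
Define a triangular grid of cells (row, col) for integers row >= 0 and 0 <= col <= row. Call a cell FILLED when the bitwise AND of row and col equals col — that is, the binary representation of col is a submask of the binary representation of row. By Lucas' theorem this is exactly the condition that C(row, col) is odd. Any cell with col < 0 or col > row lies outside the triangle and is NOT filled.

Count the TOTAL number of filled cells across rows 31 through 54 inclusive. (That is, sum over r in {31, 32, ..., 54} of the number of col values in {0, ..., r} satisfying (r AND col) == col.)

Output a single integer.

Answer: 270

Derivation:
r31=11111 pc5: +32 =32
r32=100000 pc1: +2 =34
r33=100001 pc2: +4 =38
r34=100010 pc2: +4 =42
r35=100011 pc3: +8 =50
r36=100100 pc2: +4 =54
r37=100101 pc3: +8 =62
r38=100110 pc3: +8 =70
r39=100111 pc4: +16 =86
r40=101000 pc2: +4 =90
r41=101001 pc3: +8 =98
r42=101010 pc3: +8 =106
r43=101011 pc4: +16 =122
r44=101100 pc3: +8 =130
r45=101101 pc4: +16 =146
r46=101110 pc4: +16 =162
r47=101111 pc5: +32 =194
r48=110000 pc2: +4 =198
r49=110001 pc3: +8 =206
r50=110010 pc3: +8 =214
r51=110011 pc4: +16 =230
r52=110100 pc3: +8 =238
r53=110101 pc4: +16 =254
r54=110110 pc4: +16 =270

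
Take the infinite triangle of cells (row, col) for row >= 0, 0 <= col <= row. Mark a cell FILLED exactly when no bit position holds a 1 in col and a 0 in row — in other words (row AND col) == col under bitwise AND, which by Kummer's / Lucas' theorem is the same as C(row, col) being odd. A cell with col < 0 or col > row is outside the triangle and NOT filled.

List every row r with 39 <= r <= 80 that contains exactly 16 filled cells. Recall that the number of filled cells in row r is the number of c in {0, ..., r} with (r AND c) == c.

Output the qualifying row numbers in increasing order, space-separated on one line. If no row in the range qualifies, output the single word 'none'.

Answer: 39 43 45 46 51 53 54 57 58 60 71 75 77 78

Derivation:
Row r has 2^popcount(r) filled cells, so we need popcount(r) = log2(16) = 4.
Scan r = 39..80 and keep those with exactly 4 one-bits:
r=39=100111 popcount=4 -> KEEP
r=40=101000 popcount=2 -> skip
r=41=101001 popcount=3 -> skip
r=42=101010 popcount=3 -> skip
r=43=101011 popcount=4 -> KEEP
r=44=101100 popcount=3 -> skip
r=45=101101 popcount=4 -> KEEP
r=46=101110 popcount=4 -> KEEP
r=47=101111 popcount=5 -> skip
r=48=110000 popcount=2 -> skip
r=49=110001 popcount=3 -> skip
r=50=110010 popcount=3 -> skip
r=51=110011 popcount=4 -> KEEP
r=52=110100 popcount=3 -> skip
r=53=110101 popcount=4 -> KEEP
r=54=110110 popcount=4 -> KEEP
r=55=110111 popcount=5 -> skip
r=56=111000 popcount=3 -> skip
r=57=111001 popcount=4 -> KEEP
r=58=111010 popcount=4 -> KEEP
r=59=111011 popcount=5 -> skip
r=60=111100 popcount=4 -> KEEP
r=61=111101 popcount=5 -> skip
r=62=111110 popcount=5 -> skip
r=63=111111 popcount=6 -> skip
r=64=1000000 popcount=1 -> skip
r=65=1000001 popcount=2 -> skip
r=66=1000010 popcount=2 -> skip
r=67=1000011 popcount=3 -> skip
r=68=1000100 popcount=2 -> skip
r=69=1000101 popcount=3 -> skip
r=70=1000110 popcount=3 -> skip
r=71=1000111 popcount=4 -> KEEP
r=72=1001000 popcount=2 -> skip
r=73=1001001 popcount=3 -> skip
r=74=1001010 popcount=3 -> skip
r=75=1001011 popcount=4 -> KEEP
r=76=1001100 popcount=3 -> skip
r=77=1001101 popcount=4 -> KEEP
r=78=1001110 popcount=4 -> KEEP
r=79=1001111 popcount=5 -> skip
r=80=1010000 popcount=2 -> skip
Kept rows: 39 43 45 46 51 53 54 57 58 60 71 75 77 78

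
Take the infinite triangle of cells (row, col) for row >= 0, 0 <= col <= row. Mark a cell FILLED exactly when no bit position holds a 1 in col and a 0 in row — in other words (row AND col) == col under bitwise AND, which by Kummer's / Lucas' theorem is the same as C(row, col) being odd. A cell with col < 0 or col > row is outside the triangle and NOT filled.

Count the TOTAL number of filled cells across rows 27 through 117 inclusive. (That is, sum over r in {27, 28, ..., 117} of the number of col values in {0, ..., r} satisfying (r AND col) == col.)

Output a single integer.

Answer: 1504

Derivation:
r27=11011 pc4: +16 =16
r28=11100 pc3: +8 =24
r29=11101 pc4: +16 =40
r30=11110 pc4: +16 =56
r31=11111 pc5: +32 =88
r32=100000 pc1: +2 =90
r33=100001 pc2: +4 =94
r34=100010 pc2: +4 =98
r35=100011 pc3: +8 =106
r36=100100 pc2: +4 =110
r37=100101 pc3: +8 =118
r38=100110 pc3: +8 =126
r39=100111 pc4: +16 =142
r40=101000 pc2: +4 =146
r41=101001 pc3: +8 =154
r42=101010 pc3: +8 =162
r43=101011 pc4: +16 =178
r44=101100 pc3: +8 =186
r45=101101 pc4: +16 =202
r46=101110 pc4: +16 =218
r47=101111 pc5: +32 =250
r48=110000 pc2: +4 =254
r49=110001 pc3: +8 =262
r50=110010 pc3: +8 =270
r51=110011 pc4: +16 =286
r52=110100 pc3: +8 =294
r53=110101 pc4: +16 =310
r54=110110 pc4: +16 =326
r55=110111 pc5: +32 =358
r56=111000 pc3: +8 =366
r57=111001 pc4: +16 =382
r58=111010 pc4: +16 =398
r59=111011 pc5: +32 =430
r60=111100 pc4: +16 =446
r61=111101 pc5: +32 =478
r62=111110 pc5: +32 =510
r63=111111 pc6: +64 =574
r64=1000000 pc1: +2 =576
r65=1000001 pc2: +4 =580
r66=1000010 pc2: +4 =584
r67=1000011 pc3: +8 =592
r68=1000100 pc2: +4 =596
r69=1000101 pc3: +8 =604
r70=1000110 pc3: +8 =612
r71=1000111 pc4: +16 =628
r72=1001000 pc2: +4 =632
r73=1001001 pc3: +8 =640
r74=1001010 pc3: +8 =648
r75=1001011 pc4: +16 =664
r76=1001100 pc3: +8 =672
r77=1001101 pc4: +16 =688
r78=1001110 pc4: +16 =704
r79=1001111 pc5: +32 =736
r80=1010000 pc2: +4 =740
r81=1010001 pc3: +8 =748
r82=1010010 pc3: +8 =756
r83=1010011 pc4: +16 =772
r84=1010100 pc3: +8 =780
r85=1010101 pc4: +16 =796
r86=1010110 pc4: +16 =812
r87=1010111 pc5: +32 =844
r88=1011000 pc3: +8 =852
r89=1011001 pc4: +16 =868
r90=1011010 pc4: +16 =884
r91=1011011 pc5: +32 =916
r92=1011100 pc4: +16 =932
r93=1011101 pc5: +32 =964
r94=1011110 pc5: +32 =996
r95=1011111 pc6: +64 =1060
r96=1100000 pc2: +4 =1064
r97=1100001 pc3: +8 =1072
r98=1100010 pc3: +8 =1080
r99=1100011 pc4: +16 =1096
r100=1100100 pc3: +8 =1104
r101=1100101 pc4: +16 =1120
r102=1100110 pc4: +16 =1136
r103=1100111 pc5: +32 =1168
r104=1101000 pc3: +8 =1176
r105=1101001 pc4: +16 =1192
r106=1101010 pc4: +16 =1208
r107=1101011 pc5: +32 =1240
r108=1101100 pc4: +16 =1256
r109=1101101 pc5: +32 =1288
r110=1101110 pc5: +32 =1320
r111=1101111 pc6: +64 =1384
r112=1110000 pc3: +8 =1392
r113=1110001 pc4: +16 =1408
r114=1110010 pc4: +16 =1424
r115=1110011 pc5: +32 =1456
r116=1110100 pc4: +16 =1472
r117=1110101 pc5: +32 =1504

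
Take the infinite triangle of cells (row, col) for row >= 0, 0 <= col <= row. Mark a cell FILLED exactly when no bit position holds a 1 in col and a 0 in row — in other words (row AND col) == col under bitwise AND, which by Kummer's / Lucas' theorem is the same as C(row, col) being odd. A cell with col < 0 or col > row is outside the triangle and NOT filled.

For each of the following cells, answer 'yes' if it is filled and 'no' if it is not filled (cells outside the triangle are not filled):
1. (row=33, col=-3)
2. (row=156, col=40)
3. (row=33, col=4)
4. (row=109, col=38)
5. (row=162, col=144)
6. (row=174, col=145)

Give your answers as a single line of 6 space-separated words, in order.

(33,-3): col outside [0, 33] -> not filled
(156,40): row=0b10011100, col=0b101000, row AND col = 0b1000 = 8; 8 != 40 -> empty
(33,4): row=0b100001, col=0b100, row AND col = 0b0 = 0; 0 != 4 -> empty
(109,38): row=0b1101101, col=0b100110, row AND col = 0b100100 = 36; 36 != 38 -> empty
(162,144): row=0b10100010, col=0b10010000, row AND col = 0b10000000 = 128; 128 != 144 -> empty
(174,145): row=0b10101110, col=0b10010001, row AND col = 0b10000000 = 128; 128 != 145 -> empty

Answer: no no no no no no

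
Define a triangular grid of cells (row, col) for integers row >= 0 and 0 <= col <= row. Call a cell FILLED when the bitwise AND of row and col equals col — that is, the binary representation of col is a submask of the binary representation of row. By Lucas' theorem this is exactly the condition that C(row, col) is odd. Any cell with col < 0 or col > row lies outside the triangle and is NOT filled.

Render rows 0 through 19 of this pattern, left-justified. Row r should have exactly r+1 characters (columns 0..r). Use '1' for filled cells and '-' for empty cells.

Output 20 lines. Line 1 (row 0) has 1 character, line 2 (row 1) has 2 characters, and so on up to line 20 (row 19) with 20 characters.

Answer: 1
11
1-1
1111
1---1
11--11
1-1-1-1
11111111
1-------1
11------11
1-1-----1-1
1111----1111
1---1---1---1
11--11--11--11
1-1-1-1-1-1-1-1
1111111111111111
1---------------1
11--------------11
1-1-------------1-1
1111------------1111

Derivation:
r0=0: 1
r1=1: 11
r2=10: 1-1
r3=11: 1111
r4=100: 1---1
r5=101: 11--11
r6=110: 1-1-1-1
r7=111: 11111111
r8=1000: 1-------1
r9=1001: 11------11
r10=1010: 1-1-----1-1
r11=1011: 1111----1111
r12=1100: 1---1---1---1
r13=1101: 11--11--11--11
r14=1110: 1-1-1-1-1-1-1-1
r15=1111: 1111111111111111
r16=10000: 1---------------1
r17=10001: 11--------------11
r18=10010: 1-1-------------1-1
r19=10011: 1111------------1111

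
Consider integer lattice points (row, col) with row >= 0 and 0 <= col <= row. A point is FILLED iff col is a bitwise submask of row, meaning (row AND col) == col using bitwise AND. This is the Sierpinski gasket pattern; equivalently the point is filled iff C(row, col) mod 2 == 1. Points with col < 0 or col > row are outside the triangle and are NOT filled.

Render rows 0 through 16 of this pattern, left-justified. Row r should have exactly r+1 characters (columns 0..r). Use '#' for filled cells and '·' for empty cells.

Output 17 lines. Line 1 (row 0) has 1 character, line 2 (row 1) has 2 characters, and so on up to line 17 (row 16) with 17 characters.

r0=0: #
r1=1: ##
r2=10: #·#
r3=11: ####
r4=100: #···#
r5=101: ##··##
r6=110: #·#·#·#
r7=111: ########
r8=1000: #·······#
r9=1001: ##······##
r10=1010: #·#·····#·#
r11=1011: ####····####
r12=1100: #···#···#···#
r13=1101: ##··##··##··##
r14=1110: #·#·#·#·#·#·#·#
r15=1111: ################
r16=10000: #···············#

Answer: #
##
#·#
####
#···#
##··##
#·#·#·#
########
#·······#
##······##
#·#·····#·#
####····####
#···#···#···#
##··##··##··##
#·#·#·#·#·#·#·#
################
#···············#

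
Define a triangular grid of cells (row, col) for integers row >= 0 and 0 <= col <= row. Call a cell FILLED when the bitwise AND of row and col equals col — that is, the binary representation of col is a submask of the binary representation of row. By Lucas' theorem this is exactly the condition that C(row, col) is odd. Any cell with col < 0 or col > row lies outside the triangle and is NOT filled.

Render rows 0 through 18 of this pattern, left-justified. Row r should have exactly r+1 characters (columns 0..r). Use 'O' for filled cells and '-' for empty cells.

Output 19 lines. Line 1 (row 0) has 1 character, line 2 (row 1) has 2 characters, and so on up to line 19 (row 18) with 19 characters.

r0=0: O
r1=1: OO
r2=10: O-O
r3=11: OOOO
r4=100: O---O
r5=101: OO--OO
r6=110: O-O-O-O
r7=111: OOOOOOOO
r8=1000: O-------O
r9=1001: OO------OO
r10=1010: O-O-----O-O
r11=1011: OOOO----OOOO
r12=1100: O---O---O---O
r13=1101: OO--OO--OO--OO
r14=1110: O-O-O-O-O-O-O-O
r15=1111: OOOOOOOOOOOOOOOO
r16=10000: O---------------O
r17=10001: OO--------------OO
r18=10010: O-O-------------O-O

Answer: O
OO
O-O
OOOO
O---O
OO--OO
O-O-O-O
OOOOOOOO
O-------O
OO------OO
O-O-----O-O
OOOO----OOOO
O---O---O---O
OO--OO--OO--OO
O-O-O-O-O-O-O-O
OOOOOOOOOOOOOOOO
O---------------O
OO--------------OO
O-O-------------O-O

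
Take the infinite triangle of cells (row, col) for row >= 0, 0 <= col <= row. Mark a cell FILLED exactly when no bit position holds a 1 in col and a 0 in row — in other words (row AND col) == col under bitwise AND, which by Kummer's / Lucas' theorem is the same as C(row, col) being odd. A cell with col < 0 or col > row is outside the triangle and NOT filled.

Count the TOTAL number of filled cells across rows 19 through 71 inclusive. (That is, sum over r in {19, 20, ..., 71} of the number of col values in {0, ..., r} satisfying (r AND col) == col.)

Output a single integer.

r19=10011 pc3: +8 =8
r20=10100 pc2: +4 =12
r21=10101 pc3: +8 =20
r22=10110 pc3: +8 =28
r23=10111 pc4: +16 =44
r24=11000 pc2: +4 =48
r25=11001 pc3: +8 =56
r26=11010 pc3: +8 =64
r27=11011 pc4: +16 =80
r28=11100 pc3: +8 =88
r29=11101 pc4: +16 =104
r30=11110 pc4: +16 =120
r31=11111 pc5: +32 =152
r32=100000 pc1: +2 =154
r33=100001 pc2: +4 =158
r34=100010 pc2: +4 =162
r35=100011 pc3: +8 =170
r36=100100 pc2: +4 =174
r37=100101 pc3: +8 =182
r38=100110 pc3: +8 =190
r39=100111 pc4: +16 =206
r40=101000 pc2: +4 =210
r41=101001 pc3: +8 =218
r42=101010 pc3: +8 =226
r43=101011 pc4: +16 =242
r44=101100 pc3: +8 =250
r45=101101 pc4: +16 =266
r46=101110 pc4: +16 =282
r47=101111 pc5: +32 =314
r48=110000 pc2: +4 =318
r49=110001 pc3: +8 =326
r50=110010 pc3: +8 =334
r51=110011 pc4: +16 =350
r52=110100 pc3: +8 =358
r53=110101 pc4: +16 =374
r54=110110 pc4: +16 =390
r55=110111 pc5: +32 =422
r56=111000 pc3: +8 =430
r57=111001 pc4: +16 =446
r58=111010 pc4: +16 =462
r59=111011 pc5: +32 =494
r60=111100 pc4: +16 =510
r61=111101 pc5: +32 =542
r62=111110 pc5: +32 =574
r63=111111 pc6: +64 =638
r64=1000000 pc1: +2 =640
r65=1000001 pc2: +4 =644
r66=1000010 pc2: +4 =648
r67=1000011 pc3: +8 =656
r68=1000100 pc2: +4 =660
r69=1000101 pc3: +8 =668
r70=1000110 pc3: +8 =676
r71=1000111 pc4: +16 =692

Answer: 692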